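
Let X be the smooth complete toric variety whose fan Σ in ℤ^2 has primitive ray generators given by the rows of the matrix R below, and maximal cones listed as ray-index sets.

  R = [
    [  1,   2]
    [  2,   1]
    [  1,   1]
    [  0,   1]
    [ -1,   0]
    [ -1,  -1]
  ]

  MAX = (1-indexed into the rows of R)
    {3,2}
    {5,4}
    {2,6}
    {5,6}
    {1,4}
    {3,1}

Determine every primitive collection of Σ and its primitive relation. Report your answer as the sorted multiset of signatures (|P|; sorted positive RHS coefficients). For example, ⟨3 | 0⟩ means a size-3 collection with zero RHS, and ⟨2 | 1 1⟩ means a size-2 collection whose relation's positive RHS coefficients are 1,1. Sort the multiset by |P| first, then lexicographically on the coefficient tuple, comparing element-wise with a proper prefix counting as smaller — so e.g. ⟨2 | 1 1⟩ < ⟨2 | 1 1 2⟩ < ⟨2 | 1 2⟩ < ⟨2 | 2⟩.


The 9 primitive collections of Σ (r=6, n=2):

  P = {3,6}:  v_{3} + v_{6} = 0  →  sig = ⟨2 | 0⟩
  P = {1,6}:  v_{1} + v_{6} = v_{4}  →  sig = ⟨2 | 1⟩
  P = {2,5}:  v_{2} + v_{5} = v_{3}  →  sig = ⟨2 | 1⟩
  P = {3,4}:  v_{3} + v_{4} = v_{1}  →  sig = ⟨2 | 1⟩
  P = {3,5}:  v_{3} + v_{5} = v_{4}  →  sig = ⟨2 | 1⟩
  P = {4,6}:  v_{4} + v_{6} = v_{5}  →  sig = ⟨2 | 1⟩
  P = {1,5}:  v_{1} + v_{5} = 2·v_{4}  →  sig = ⟨2 | 2⟩
  P = {2,4}:  v_{2} + v_{4} = 2·v_{3}  →  sig = ⟨2 | 2⟩
  P = {1,2}:  v_{1} + v_{2} = 3·v_{3}  →  sig = ⟨2 | 3⟩

Signatures (|P|; sorted positive RHS coefficients), sorted:
    ⟨2 | 0⟩
    ⟨2 | 1⟩
    ⟨2 | 1⟩
    ⟨2 | 1⟩
    ⟨2 | 1⟩
    ⟨2 | 1⟩
    ⟨2 | 2⟩
    ⟨2 | 2⟩
    ⟨2 | 3⟩


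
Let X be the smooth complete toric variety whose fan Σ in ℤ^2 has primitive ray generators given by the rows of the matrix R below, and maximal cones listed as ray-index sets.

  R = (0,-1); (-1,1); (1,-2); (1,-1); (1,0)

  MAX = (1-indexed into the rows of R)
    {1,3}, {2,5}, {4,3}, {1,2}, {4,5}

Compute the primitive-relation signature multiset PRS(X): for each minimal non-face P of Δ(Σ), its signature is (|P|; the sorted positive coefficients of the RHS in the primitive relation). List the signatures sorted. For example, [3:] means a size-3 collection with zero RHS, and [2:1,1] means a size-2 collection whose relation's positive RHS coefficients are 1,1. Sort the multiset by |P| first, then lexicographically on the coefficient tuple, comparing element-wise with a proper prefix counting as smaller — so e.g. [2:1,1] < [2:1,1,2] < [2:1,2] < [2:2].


Minimal non-faces — 5 found among 5 rays, 5 max cones:

  • {2,4}:  v_{2} + v_{4} = 0  ⇒ sig = [2:]
  • {1,4}:  v_{1} + v_{4} = v_{3}  ⇒ sig = [2:1]
  • {1,5}:  v_{1} + v_{5} = v_{4}  ⇒ sig = [2:1]
  • {2,3}:  v_{2} + v_{3} = v_{1}  ⇒ sig = [2:1]
  • {3,5}:  v_{3} + v_{5} = 2·v_{4}  ⇒ sig = [2:2]

Hence PRS(X_Σ) =
[[2:], [2:1], [2:1], [2:1], [2:2]]


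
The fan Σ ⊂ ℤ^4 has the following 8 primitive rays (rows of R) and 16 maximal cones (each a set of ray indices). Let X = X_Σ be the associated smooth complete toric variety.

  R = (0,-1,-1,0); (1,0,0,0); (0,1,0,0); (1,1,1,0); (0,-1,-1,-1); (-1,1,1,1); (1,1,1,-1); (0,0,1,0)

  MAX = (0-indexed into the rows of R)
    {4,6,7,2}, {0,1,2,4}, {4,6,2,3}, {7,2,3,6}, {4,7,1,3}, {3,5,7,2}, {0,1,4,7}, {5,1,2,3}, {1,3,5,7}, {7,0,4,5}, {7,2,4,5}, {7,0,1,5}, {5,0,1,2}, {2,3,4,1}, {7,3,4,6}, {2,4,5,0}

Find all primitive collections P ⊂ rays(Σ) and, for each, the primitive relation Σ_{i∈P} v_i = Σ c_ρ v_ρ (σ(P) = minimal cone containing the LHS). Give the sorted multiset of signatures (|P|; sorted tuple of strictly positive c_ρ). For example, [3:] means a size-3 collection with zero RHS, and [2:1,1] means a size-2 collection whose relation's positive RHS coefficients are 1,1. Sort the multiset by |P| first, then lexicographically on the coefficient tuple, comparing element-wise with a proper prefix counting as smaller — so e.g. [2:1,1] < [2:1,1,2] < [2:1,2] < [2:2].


Minimal non-faces — 9 found among 8 rays, 16 max cones:

  P = {0,3}:  v_{0} + v_{3} = v_{1}  ⇒ sig = [2:1]
  P = {0,6}:  v_{0} + v_{6} = v_{3} + v_{4}  ⇒ sig = [2:1,1]
  P = {1,6}:  v_{1} + v_{6} = 2·v_{3} + v_{4}  ⇒ sig = [2:1,2]
  P = {5,6}:  v_{5} + v_{6} = 2·v_{2} + 2·v_{7}  ⇒ sig = [2:2,2]
  P = {0,2,7}:  v_{0} + v_{2} + v_{7} = 0  ⇒ sig = [3:]
  P = {1,4,5}:  v_{1} + v_{4} + v_{5} = 0  ⇒ sig = [3:]
  P = {1,2,7}:  v_{1} + v_{2} + v_{7} = v_{3}  ⇒ sig = [3:1]
  P = {3,4,5}:  v_{3} + v_{4} + v_{5} = v_{2} + v_{7}  ⇒ sig = [3:1,1]
  P = {2,3,4,7}:  v_{2} + v_{3} + v_{4} + v_{7} = v_{6}  ⇒ sig = [4:1]

Hence PRS(X_Σ) =
    [2:1]
    [2:1,1]
    [2:1,2]
    [2:2,2]
    [3:]
    [3:]
    [3:1]
    [3:1,1]
    [4:1]


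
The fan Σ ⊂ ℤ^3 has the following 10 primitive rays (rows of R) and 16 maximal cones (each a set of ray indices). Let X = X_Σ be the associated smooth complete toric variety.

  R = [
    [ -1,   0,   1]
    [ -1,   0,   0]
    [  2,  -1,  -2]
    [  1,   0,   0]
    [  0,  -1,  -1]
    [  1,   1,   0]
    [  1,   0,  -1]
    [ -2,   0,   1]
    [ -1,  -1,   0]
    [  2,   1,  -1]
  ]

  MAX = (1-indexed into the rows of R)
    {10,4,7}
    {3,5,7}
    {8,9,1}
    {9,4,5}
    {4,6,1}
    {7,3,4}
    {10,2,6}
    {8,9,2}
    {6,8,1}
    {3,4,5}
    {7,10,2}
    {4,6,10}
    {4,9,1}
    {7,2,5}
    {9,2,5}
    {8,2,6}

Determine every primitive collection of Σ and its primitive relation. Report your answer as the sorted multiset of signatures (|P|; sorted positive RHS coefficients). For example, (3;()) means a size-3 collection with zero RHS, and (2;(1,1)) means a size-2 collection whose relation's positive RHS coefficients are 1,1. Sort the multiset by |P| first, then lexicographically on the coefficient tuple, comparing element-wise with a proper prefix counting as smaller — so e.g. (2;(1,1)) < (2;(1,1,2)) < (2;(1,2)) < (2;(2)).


Minimal non-faces — 22 found among 10 rays, 16 max cones:

  P={1,7}:  v_{1} + v_{7} = 0  →  sig = (2;())
  P={2,4}:  v_{2} + v_{4} = 0  →  sig = (2;())
  P={6,9}:  v_{6} + v_{9} = 0  →  sig = (2;())
  P={1,2}:  v_{1} + v_{2} = v_{8}  →  sig = (2;(1))
  P={1,5}:  v_{1} + v_{5} = v_{9}  →  sig = (2;(1))
  P={1,10}:  v_{1} + v_{10} = v_{6}  →  sig = (2;(1))
  P={3,8}:  v_{3} + v_{8} = v_{5}  →  sig = (2;(1))
  P={4,8}:  v_{4} + v_{8} = v_{1}  →  sig = (2;(1))
  P={5,6}:  v_{5} + v_{6} = v_{7}  →  sig = (2;(1))
  P={6,7}:  v_{6} + v_{7} = v_{10}  →  sig = (2;(1))
  P={7,8}:  v_{7} + v_{8} = v_{2}  →  sig = (2;(1))
  P={7,9}:  v_{7} + v_{9} = v_{5}  →  sig = (2;(1))
  P={9,10}:  v_{9} + v_{10} = v_{7}  →  sig = (2;(1))
  P={1,3}:  v_{1} + v_{3} = v_{4} + v_{5}  →  sig = (2;(1,1))
  P={2,3}:  v_{2} + v_{3} = v_{5} + v_{7}  →  sig = (2;(1,1))
  P={5,8}:  v_{5} + v_{8} = v_{2} + v_{9}  →  sig = (2;(1,1))
  P={8,10}:  v_{8} + v_{10} = v_{2} + v_{6}  →  sig = (2;(1,1))
  P={3,6}:  v_{3} + v_{6} = v_{4} + 2·v_{7}  →  sig = (2;(1,2))
  P={3,9}:  v_{3} + v_{9} = v_{4} + 2·v_{5}  →  sig = (2;(1,2))
  P={3,10}:  v_{3} + v_{10} = v_{4} + 3·v_{7}  →  sig = (2;(1,3))
  P={5,10}:  v_{5} + v_{10} = 2·v_{7}  →  sig = (2;(2))
  P={4,5,7}:  v_{4} + v_{5} + v_{7} = v_{3}  →  sig = (3;(1))

Sorted signature multiset PRS(X):
{ (2;()) ×3,  (2;(1)) ×10,  (2;(1,1)) ×4,  (2;(1,2)) ×2,  (2;(1,3)),  (2;(2)),  (3;(1)) }


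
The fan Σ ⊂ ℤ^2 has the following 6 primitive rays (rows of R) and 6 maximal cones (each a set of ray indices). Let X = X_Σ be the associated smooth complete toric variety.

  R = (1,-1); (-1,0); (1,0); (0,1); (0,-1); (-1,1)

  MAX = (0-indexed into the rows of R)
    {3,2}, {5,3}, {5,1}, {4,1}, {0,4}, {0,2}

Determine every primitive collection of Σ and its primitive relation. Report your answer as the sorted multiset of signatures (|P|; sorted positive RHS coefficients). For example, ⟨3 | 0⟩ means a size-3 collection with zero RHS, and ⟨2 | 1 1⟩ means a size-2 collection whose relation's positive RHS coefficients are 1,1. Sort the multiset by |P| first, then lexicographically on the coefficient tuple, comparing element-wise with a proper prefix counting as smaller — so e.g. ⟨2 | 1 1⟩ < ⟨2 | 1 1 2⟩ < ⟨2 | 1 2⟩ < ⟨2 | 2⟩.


Minimal non-faces — 9 found among 6 rays, 6 max cones:

  P = {0,5}:  v_{0} + v_{5} = 0 — sig = ⟨2 | 0⟩
  P = {1,2}:  v_{1} + v_{2} = 0 — sig = ⟨2 | 0⟩
  P = {3,4}:  v_{3} + v_{4} = 0 — sig = ⟨2 | 0⟩
  P = {0,1}:  v_{0} + v_{1} = v_{4} — sig = ⟨2 | 1⟩
  P = {0,3}:  v_{0} + v_{3} = v_{2} — sig = ⟨2 | 1⟩
  P = {1,3}:  v_{1} + v_{3} = v_{5} — sig = ⟨2 | 1⟩
  P = {2,4}:  v_{2} + v_{4} = v_{0} — sig = ⟨2 | 1⟩
  P = {2,5}:  v_{2} + v_{5} = v_{3} — sig = ⟨2 | 1⟩
  P = {4,5}:  v_{4} + v_{5} = v_{1} — sig = ⟨2 | 1⟩

Sorted signature multiset PRS(X):
{ ⟨2 | 0⟩ ×3,  ⟨2 | 1⟩ ×6 }


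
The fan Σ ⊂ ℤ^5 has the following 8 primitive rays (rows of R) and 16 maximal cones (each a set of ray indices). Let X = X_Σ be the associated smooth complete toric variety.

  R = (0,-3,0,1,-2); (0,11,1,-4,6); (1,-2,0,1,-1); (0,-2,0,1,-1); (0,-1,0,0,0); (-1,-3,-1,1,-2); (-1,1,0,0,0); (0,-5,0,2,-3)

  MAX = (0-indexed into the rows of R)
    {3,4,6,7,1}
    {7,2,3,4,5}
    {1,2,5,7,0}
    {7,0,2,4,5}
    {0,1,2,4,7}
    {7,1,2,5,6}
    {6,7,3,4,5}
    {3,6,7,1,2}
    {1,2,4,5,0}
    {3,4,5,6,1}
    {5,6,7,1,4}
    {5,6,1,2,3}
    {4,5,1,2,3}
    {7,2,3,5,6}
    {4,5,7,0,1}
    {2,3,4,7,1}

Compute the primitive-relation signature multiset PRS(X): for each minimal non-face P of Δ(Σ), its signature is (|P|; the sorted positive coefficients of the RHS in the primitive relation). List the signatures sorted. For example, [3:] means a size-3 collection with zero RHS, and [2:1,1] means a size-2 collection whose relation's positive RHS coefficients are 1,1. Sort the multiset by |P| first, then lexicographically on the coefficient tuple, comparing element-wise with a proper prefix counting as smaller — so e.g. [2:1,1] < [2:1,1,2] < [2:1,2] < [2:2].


Δ(Σ) — 8 vertices, 5 min non-faces:

  P = {0,3}:  v_{0} + v_{3} = v_{7} ; sig = [2:1]
  P = {0,6}:  v_{0} + v_{6} = v_{1} + v_{5} + 2·v_{7} ; sig = [2:1,1,2]
  P = {2,4,6}:  v_{2} + v_{4} + v_{6} = v_{3} ; sig = [3:1]
  P = {1,3,5,7}:  v_{1} + v_{3} + v_{5} + v_{7} = v_{6} ; sig = [4:1]
  P = {1,2,4,5,7}:  v_{1} + v_{2} + v_{4} + v_{5} + v_{7} = 0 ; sig = [5:]

Signatures (|P|; sorted positive RHS coefficients), sorted:
    [2:1]
    [2:1,1,2]
    [3:1]
    [4:1]
    [5:]


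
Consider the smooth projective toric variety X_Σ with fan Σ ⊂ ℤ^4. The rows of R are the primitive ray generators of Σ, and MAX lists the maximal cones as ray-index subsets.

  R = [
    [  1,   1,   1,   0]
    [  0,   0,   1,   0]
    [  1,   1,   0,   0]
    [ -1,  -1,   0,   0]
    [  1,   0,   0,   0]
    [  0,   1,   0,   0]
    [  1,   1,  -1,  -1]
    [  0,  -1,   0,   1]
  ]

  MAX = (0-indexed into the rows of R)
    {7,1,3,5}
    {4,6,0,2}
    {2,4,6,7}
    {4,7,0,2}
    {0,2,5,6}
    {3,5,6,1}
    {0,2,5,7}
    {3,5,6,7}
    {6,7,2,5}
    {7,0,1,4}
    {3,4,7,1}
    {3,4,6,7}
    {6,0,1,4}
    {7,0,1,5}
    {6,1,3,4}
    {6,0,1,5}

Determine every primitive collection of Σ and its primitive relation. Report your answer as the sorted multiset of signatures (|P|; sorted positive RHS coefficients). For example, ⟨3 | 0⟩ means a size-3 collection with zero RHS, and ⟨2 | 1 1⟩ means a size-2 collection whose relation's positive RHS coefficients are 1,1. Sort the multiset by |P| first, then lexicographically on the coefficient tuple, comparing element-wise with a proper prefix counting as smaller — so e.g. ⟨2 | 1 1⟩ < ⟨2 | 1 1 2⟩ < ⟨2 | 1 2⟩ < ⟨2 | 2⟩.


|primitive collections| = 6. Relations:

  • {2,3}:  v_{2} + v_{3} = 0  →  sig = ⟨2 | 0⟩
  • {0,3}:  v_{0} + v_{3} = v_{1}  →  sig = ⟨2 | 1⟩
  • {1,2}:  v_{1} + v_{2} = v_{0}  →  sig = ⟨2 | 1⟩
  • {4,5}:  v_{4} + v_{5} = v_{2}  →  sig = ⟨2 | 1⟩
  • {1,6,7}:  v_{1} + v_{6} + v_{7} = v_{4}  →  sig = ⟨3 | 1⟩
  • {0,6,7}:  v_{0} + v_{6} + v_{7} = v_{2} + v_{4}  →  sig = ⟨3 | 1 1⟩

Signatures (|P|; sorted positive RHS coefficients), sorted:
    |P|=2: 4 collections, coeffs (), (1), (1), (1)
    |P|=3: 2 collections, coeffs (1), (1,1)


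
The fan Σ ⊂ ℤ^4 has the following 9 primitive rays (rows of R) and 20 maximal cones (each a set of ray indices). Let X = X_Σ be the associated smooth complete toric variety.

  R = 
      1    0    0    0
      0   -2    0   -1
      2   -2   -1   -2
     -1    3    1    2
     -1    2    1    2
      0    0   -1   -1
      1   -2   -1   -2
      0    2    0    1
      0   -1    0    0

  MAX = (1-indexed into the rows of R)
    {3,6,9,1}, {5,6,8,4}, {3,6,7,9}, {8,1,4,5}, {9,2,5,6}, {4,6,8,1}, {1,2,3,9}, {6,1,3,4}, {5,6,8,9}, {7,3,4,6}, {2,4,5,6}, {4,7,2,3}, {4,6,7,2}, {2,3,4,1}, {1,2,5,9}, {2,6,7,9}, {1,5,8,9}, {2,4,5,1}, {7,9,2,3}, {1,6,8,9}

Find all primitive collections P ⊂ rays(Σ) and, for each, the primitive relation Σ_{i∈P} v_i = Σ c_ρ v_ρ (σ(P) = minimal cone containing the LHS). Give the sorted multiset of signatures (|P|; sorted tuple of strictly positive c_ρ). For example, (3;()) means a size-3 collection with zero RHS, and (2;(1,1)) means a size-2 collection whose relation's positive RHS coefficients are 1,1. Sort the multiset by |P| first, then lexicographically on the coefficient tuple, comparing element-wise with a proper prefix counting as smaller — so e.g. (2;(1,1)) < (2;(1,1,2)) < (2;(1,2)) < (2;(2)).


Σ has 10 primitive collections:

  • {2,8}:  v_{2} + v_{8} = 0 ; sig = (2;())
  • {5,7}:  v_{5} + v_{7} = 0 ; sig = (2;())
  • {1,7}:  v_{1} + v_{7} = v_{3} ; sig = (2;(1))
  • {3,5}:  v_{3} + v_{5} = v_{1} ; sig = (2;(1))
  • {4,9}:  v_{4} + v_{9} = v_{5} ; sig = (2;(1))
  • {7,8}:  v_{7} + v_{8} = v_{1} + v_{6} ; sig = (2;(1,1))
  • {3,8}:  v_{3} + v_{8} = 2·v_{1} + v_{6} ; sig = (2;(1,2))
  • {1,2,6}:  v_{1} + v_{2} + v_{6} = v_{7} ; sig = (3;(1))
  • {1,5,6}:  v_{1} + v_{5} + v_{6} = v_{8} ; sig = (3;(1))
  • {2,3,6}:  v_{2} + v_{3} + v_{6} = 2·v_{7} ; sig = (3;(2))

Signatures (|P|; sorted positive RHS coefficients), sorted:
    (2;())
    (2;())
    (2;(1))
    (2;(1))
    (2;(1))
    (2;(1,1))
    (2;(1,2))
    (3;(1))
    (3;(1))
    (3;(2))


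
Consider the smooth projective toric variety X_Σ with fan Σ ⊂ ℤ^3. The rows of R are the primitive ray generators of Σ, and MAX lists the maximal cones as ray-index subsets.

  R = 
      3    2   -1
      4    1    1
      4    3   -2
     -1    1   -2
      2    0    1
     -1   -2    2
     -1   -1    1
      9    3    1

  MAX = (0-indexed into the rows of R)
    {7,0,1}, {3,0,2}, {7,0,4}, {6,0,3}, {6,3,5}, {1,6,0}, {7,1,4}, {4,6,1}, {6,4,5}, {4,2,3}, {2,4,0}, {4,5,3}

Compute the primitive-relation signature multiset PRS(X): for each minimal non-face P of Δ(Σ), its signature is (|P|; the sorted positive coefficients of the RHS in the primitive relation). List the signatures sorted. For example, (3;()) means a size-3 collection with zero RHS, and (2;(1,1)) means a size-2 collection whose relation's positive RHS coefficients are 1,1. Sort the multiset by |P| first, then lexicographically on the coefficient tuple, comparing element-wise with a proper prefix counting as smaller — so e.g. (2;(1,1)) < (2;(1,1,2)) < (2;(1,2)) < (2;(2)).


14 minimal non-faces of Δ(Σ) (on 8 rays):

  • {0,5}:  v_{0} + v_{5} = v_{4}  ⇒ sig = (2;(1))
  • {1,3}:  v_{1} + v_{3} = v_{0}  ⇒ sig = (2;(1))
  • {2,6}:  v_{2} + v_{6} = v_{0}  ⇒ sig = (2;(1))
  • {1,2}:  v_{1} + v_{2} = 2·v_{0} + v_{4}  ⇒ sig = (2;(1,2))
  • {1,5}:  v_{1} + v_{5} = 2·v_{4} + v_{6}  ⇒ sig = (2;(1,2))
  • {2,5}:  v_{2} + v_{5} = v_{3} + 2·v_{4}  ⇒ sig = (2;(1,2))
  • {3,7}:  v_{3} + v_{7} = 2·v_{0} + v_{4}  ⇒ sig = (2;(1,2))
  • {5,7}:  v_{5} + v_{7} = v_{1} + 2·v_{4}  ⇒ sig = (2;(1,2))
  • {6,7}:  v_{6} + v_{7} = 2·v_{1}  ⇒ sig = (2;(2))
  • {2,7}:  v_{2} + v_{7} = 3·v_{0} + 2·v_{4}  ⇒ sig = (2;(2,3))
  • {3,4,6}:  v_{3} + v_{4} + v_{6} = 0  ⇒ sig = (3;())
  • {0,1,4}:  v_{0} + v_{1} + v_{4} = v_{7}  ⇒ sig = (3;(1))
  • {0,3,4}:  v_{0} + v_{3} + v_{4} = v_{2}  ⇒ sig = (3;(1))
  • {0,4,6}:  v_{0} + v_{4} + v_{6} = v_{1}  ⇒ sig = (3;(1))

so the primitive-relation signature multiset is
    (2;(1))
    (2;(1))
    (2;(1))
    (2;(1,2))
    (2;(1,2))
    (2;(1,2))
    (2;(1,2))
    (2;(1,2))
    (2;(2))
    (2;(2,3))
    (3;())
    (3;(1))
    (3;(1))
    (3;(1))


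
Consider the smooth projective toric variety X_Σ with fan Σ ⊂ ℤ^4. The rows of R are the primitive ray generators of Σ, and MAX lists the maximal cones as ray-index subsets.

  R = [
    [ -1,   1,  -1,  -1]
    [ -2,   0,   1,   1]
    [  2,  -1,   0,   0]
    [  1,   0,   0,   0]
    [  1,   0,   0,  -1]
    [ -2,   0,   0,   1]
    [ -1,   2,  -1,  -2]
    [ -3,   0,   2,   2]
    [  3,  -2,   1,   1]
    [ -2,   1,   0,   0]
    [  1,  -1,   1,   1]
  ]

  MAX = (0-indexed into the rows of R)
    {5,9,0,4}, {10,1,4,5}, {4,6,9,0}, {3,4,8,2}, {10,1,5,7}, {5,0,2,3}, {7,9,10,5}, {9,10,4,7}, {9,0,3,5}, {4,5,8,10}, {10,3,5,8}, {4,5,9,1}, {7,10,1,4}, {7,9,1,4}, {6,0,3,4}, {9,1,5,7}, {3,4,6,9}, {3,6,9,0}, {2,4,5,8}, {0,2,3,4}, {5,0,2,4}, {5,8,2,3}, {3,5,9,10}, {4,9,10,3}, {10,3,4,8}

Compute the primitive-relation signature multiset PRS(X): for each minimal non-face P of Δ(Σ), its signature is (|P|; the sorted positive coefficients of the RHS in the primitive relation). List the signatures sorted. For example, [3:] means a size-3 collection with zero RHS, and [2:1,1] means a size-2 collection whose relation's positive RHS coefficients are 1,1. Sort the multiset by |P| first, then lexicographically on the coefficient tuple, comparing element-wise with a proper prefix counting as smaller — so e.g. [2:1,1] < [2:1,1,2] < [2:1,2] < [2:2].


Δ(Σ) — 11 vertices, 24 min non-faces:

  • {0,10}:  v_{0} + v_{10} = 0 — sig = [2:]
  • {2,9}:  v_{2} + v_{9} = 0 — sig = [2:]
  • {0,8}:  v_{0} + v_{8} = v_{2} — sig = [2:1]
  • {2,10}:  v_{2} + v_{10} = v_{8} — sig = [2:1]
  • {8,9}:  v_{8} + v_{9} = v_{10} — sig = [2:1]
  • {0,7}:  v_{0} + v_{7} = v_{1} + v_{9} — sig = [2:1,1]
  • {1,3}:  v_{1} + v_{3} = v_{9} + v_{10} — sig = [2:1,1]
  • {2,7}:  v_{2} + v_{7} = v_{1} + v_{10} — sig = [2:1,1]
  • {5,6}:  v_{5} + v_{6} = v_{0} + v_{9} — sig = [2:1,1]
  • {6,8}:  v_{6} + v_{8} = v_{3} + v_{4} — sig = [2:1,1]
  • {0,1}:  v_{0} + v_{1} = v_{4} + v_{5} + v_{9} — sig = [2:1,1,1]
  • {1,2}:  v_{1} + v_{2} = v_{4} + v_{5} + v_{10} — sig = [2:1,1,1]
  • {2,6}:  v_{2} + v_{6} = v_{0} + v_{3} + v_{4} — sig = [2:1,1,1]
  • {6,10}:  v_{6} + v_{10} = v_{3} + v_{4} + v_{9} — sig = [2:1,1,1]
  • {1,8}:  v_{1} + v_{8} = v_{4} + v_{5} + 2·v_{10} — sig = [2:1,1,2]
  • {6,7}:  v_{6} + v_{7} = v_{4} + 3·v_{9} + v_{10} — sig = [2:1,1,3]
  • {1,6}:  v_{1} + v_{6} = v_{4} + 2·v_{9} — sig = [2:1,2]
  • {7,8}:  v_{7} + v_{8} = v_{1} + 2·v_{10} — sig = [2:1,2]
  • {3,7}:  v_{3} + v_{7} = 2·v_{9} + 2·v_{10} — sig = [2:2,2]
  • {3,4,5}:  v_{3} + v_{4} + v_{5} = 0 — sig = [3:]
  • {1,9,10}:  v_{1} + v_{9} + v_{10} = v_{7} — sig = [3:1]
  • {4,5,7}:  v_{4} + v_{5} + v_{7} = 2·v_{1} — sig = [3:2]
  • {0,3,4,9}:  v_{0} + v_{3} + v_{4} + v_{9} = v_{6} — sig = [4:1]
  • {4,5,9,10}:  v_{4} + v_{5} + v_{9} + v_{10} = v_{1} — sig = [4:1]

Hence PRS(X_Σ) =
[[2:], [2:], [2:1], [2:1], [2:1], [2:1,1], [2:1,1], [2:1,1], [2:1,1], [2:1,1], [2:1,1,1], [2:1,1,1], [2:1,1,1], [2:1,1,1], [2:1,1,2], [2:1,1,3], [2:1,2], [2:1,2], [2:2,2], [3:], [3:1], [3:2], [4:1], [4:1]]


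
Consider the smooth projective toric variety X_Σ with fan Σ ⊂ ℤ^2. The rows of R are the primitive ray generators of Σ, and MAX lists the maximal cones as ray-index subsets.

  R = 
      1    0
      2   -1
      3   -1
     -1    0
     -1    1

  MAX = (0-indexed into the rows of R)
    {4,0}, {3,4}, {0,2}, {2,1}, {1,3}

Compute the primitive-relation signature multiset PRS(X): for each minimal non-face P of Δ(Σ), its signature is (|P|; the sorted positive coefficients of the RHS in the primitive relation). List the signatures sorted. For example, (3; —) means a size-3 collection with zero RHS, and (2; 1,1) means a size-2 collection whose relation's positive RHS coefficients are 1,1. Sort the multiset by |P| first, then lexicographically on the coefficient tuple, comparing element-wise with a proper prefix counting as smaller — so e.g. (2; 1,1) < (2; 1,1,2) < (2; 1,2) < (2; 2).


Minimal non-faces — 5 found among 5 rays, 5 max cones:

  P = {0,3}:  v_{0} + v_{3} = 0 — sig = (2; —)
  P = {0,1}:  v_{0} + v_{1} = v_{2} — sig = (2; 1)
  P = {1,4}:  v_{1} + v_{4} = v_{0} — sig = (2; 1)
  P = {2,3}:  v_{2} + v_{3} = v_{1} — sig = (2; 1)
  P = {2,4}:  v_{2} + v_{4} = 2·v_{0} — sig = (2; 2)

Signatures (|P|; sorted positive RHS coefficients), sorted:
    |P|=2: 5 collections, coeffs (), (1), (1), (1), (2)


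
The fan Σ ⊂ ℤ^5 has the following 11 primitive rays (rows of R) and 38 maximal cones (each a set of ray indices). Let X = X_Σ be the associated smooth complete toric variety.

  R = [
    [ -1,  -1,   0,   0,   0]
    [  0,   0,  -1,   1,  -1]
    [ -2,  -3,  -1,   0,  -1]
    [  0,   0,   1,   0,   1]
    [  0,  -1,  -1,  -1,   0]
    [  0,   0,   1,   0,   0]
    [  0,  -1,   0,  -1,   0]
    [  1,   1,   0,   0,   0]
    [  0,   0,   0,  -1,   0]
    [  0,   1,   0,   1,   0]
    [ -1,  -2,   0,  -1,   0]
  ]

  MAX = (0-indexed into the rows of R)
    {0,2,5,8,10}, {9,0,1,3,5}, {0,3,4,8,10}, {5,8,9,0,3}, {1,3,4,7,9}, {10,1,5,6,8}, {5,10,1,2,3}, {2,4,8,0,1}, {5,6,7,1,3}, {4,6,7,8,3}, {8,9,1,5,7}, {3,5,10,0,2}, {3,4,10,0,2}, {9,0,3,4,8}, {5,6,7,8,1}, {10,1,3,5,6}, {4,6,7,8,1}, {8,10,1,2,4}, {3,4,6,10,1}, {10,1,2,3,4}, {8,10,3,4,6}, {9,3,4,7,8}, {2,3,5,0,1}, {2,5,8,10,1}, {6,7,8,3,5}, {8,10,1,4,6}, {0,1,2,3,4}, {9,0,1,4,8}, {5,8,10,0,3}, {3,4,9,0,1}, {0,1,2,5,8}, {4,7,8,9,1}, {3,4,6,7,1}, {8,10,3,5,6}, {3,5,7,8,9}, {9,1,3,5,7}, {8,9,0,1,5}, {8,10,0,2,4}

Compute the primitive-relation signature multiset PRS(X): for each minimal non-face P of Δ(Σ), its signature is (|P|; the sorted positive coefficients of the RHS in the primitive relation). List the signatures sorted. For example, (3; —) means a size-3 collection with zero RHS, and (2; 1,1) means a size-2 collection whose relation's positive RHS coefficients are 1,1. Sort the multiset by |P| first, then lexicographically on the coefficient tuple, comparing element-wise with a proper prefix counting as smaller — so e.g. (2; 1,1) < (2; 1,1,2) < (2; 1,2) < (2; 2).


12 minimal non-faces of Δ(Σ) (on 11 rays):

  • {0,7}:  v_{0} + v_{7} = 0  so sig = (2; —)
  • {6,9}:  v_{6} + v_{9} = 0  so sig = (2; —)
  • {0,6}:  v_{0} + v_{6} = v_{10}  so sig = (2; 1)
  • {4,5}:  v_{4} + v_{5} = v_{6}  so sig = (2; 1)
  • {7,10}:  v_{7} + v_{10} = v_{6}  so sig = (2; 1)
  • {9,10}:  v_{9} + v_{10} = v_{0}  so sig = (2; 1)
  • {2,7}:  v_{2} + v_{7} = v_{1} + v_{10}  so sig = (2; 1,1)
  • {2,6}:  v_{2} + v_{6} = v_{1} + 2·v_{10}  so sig = (2; 1,2)
  • {2,9}:  v_{2} + v_{9} = 2·v_{0} + v_{1}  so sig = (2; 1,2)
  • {1,3,8}:  v_{1} + v_{3} + v_{8} = 0  so sig = (3; —)
  • {0,1,10}:  v_{0} + v_{1} + v_{10} = v_{2}  so sig = (3; 1)
  • {2,3,8}:  v_{2} + v_{3} + v_{8} = v_{0} + v_{10}  so sig = (3; 1,1)

Sorted signature multiset PRS(X):
[(2; —), (2; —), (2; 1), (2; 1), (2; 1), (2; 1), (2; 1,1), (2; 1,2), (2; 1,2), (3; —), (3; 1), (3; 1,1)]


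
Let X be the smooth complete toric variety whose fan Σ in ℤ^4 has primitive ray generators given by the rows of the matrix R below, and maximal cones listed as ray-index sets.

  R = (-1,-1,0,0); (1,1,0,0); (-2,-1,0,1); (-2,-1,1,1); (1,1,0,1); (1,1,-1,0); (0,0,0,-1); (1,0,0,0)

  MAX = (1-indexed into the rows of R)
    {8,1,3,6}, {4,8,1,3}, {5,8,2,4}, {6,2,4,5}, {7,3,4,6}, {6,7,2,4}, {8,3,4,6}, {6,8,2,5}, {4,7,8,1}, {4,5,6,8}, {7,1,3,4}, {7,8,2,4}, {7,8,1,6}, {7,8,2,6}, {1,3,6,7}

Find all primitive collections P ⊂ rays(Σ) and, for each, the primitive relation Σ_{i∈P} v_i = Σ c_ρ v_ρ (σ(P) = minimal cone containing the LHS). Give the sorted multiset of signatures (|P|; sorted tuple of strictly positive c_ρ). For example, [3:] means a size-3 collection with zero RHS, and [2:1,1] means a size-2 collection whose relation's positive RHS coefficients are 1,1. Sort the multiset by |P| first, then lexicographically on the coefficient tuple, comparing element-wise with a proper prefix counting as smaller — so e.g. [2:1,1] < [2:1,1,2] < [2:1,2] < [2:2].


9 collections generate NE(X_Σ); each relation:

  P={1,2}:  v_{1} + v_{2} = 0 ; sig = [2:]
  P={5,7}:  v_{5} + v_{7} = v_{2} ; sig = [2:1]
  P={2,3}:  v_{2} + v_{3} = v_{4} + v_{6} ; sig = [2:1,1]
  P={1,5}:  v_{1} + v_{5} = v_{4} + v_{6} + v_{8} ; sig = [2:1,1,1]
  P={3,5}:  v_{3} + v_{5} = 2·v_{4} + 2·v_{6} + v_{8} ; sig = [2:1,2,2]
  P={1,4,6}:  v_{1} + v_{4} + v_{6} = v_{3} ; sig = [3:1]
  P={3,7,8}:  v_{3} + v_{7} + v_{8} = v_{1} ; sig = [3:1]
  P={4,6,7,8}:  v_{4} + v_{6} + v_{7} + v_{8} = 0 ; sig = [4:]
  P={2,4,6,8}:  v_{2} + v_{4} + v_{6} + v_{8} = v_{5} ; sig = [4:1]

Sorted signature multiset PRS(X):
    |P|=2: 5 collections, coeffs (), (1), (1,1), (1,1,1), (1,2,2)
    |P|=3: 2 collections, coeffs (1), (1)
    |P|=4: 2 collections, coeffs (), (1)


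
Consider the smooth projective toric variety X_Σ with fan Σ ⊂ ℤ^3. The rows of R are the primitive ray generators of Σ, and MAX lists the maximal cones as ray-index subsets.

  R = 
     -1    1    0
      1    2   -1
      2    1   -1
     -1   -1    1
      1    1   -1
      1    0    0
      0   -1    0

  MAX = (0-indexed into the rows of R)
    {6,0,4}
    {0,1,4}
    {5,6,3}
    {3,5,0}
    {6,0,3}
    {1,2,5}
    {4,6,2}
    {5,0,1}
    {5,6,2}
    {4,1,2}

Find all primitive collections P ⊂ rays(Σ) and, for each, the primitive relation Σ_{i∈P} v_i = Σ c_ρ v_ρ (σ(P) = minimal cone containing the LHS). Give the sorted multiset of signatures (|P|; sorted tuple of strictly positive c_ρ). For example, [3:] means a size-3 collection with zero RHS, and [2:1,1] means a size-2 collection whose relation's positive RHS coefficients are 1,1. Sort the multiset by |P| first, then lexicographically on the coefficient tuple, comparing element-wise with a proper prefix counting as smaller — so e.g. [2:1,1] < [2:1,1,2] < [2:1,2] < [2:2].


Σ has 7 primitive collections:

  • {3,4}:  v_{3} + v_{4} = 0 ; sig = [2:]
  • {0,2}:  v_{0} + v_{2} = v_{1} ; sig = [2:1]
  • {1,6}:  v_{1} + v_{6} = v_{4} ; sig = [2:1]
  • {2,3}:  v_{2} + v_{3} = v_{5} ; sig = [2:1]
  • {4,5}:  v_{4} + v_{5} = v_{2} ; sig = [2:1]
  • {1,3}:  v_{1} + v_{3} = v_{0} + v_{5} ; sig = [2:1,1]
  • {0,5,6}:  v_{0} + v_{5} + v_{6} = 0 ; sig = [3:]

Hence PRS(X_Σ) =
[[2:], [2:1], [2:1], [2:1], [2:1], [2:1,1], [3:]]


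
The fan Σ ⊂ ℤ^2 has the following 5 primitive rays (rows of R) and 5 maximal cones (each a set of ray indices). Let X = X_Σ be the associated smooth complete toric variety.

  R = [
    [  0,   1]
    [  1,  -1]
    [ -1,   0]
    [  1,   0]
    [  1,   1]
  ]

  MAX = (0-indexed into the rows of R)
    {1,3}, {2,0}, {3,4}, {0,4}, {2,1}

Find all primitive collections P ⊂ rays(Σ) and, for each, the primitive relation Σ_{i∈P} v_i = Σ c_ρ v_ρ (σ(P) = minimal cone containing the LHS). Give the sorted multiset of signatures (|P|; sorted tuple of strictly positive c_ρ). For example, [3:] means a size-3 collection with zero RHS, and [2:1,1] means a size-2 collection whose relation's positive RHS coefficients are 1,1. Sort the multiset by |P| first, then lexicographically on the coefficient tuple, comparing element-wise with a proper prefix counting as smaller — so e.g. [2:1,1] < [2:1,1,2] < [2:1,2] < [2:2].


Minimal non-faces — 5 found among 5 rays, 5 max cones:

  P={2,3}:  v_{2} + v_{3} = 0  ⇒ sig = [2:]
  P={0,1}:  v_{0} + v_{1} = v_{3}  ⇒ sig = [2:1]
  P={0,3}:  v_{0} + v_{3} = v_{4}  ⇒ sig = [2:1]
  P={2,4}:  v_{2} + v_{4} = v_{0}  ⇒ sig = [2:1]
  P={1,4}:  v_{1} + v_{4} = 2·v_{3}  ⇒ sig = [2:2]

so the primitive-relation signature multiset is
{ [2:],  [2:1] ×3,  [2:2] }


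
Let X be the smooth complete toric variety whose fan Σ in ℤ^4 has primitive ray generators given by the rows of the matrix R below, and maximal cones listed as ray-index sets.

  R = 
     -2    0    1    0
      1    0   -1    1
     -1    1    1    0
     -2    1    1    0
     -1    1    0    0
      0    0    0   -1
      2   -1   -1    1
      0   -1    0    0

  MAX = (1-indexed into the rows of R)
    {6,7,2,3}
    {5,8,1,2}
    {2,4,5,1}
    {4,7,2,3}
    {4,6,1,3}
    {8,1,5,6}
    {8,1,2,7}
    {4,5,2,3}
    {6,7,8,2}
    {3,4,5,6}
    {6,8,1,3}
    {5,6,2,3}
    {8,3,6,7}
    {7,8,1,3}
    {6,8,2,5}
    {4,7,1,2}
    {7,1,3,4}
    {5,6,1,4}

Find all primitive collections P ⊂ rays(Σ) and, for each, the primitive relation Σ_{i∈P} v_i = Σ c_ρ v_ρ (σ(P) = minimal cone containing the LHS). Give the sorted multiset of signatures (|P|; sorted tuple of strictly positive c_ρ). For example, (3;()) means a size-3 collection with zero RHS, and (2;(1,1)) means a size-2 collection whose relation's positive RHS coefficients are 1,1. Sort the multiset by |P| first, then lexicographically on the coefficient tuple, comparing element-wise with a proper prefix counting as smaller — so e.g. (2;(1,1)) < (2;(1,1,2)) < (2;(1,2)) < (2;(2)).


Δ(Σ) — 8 vertices, 10 min non-faces:

  {4,8}:  v_{4} + v_{8} = v_{1}  so sig = (2;(1))
  {5,7}:  v_{5} + v_{7} = v_{2}  so sig = (2;(1))
  {4,6,7}:  v_{4} + v_{6} + v_{7} = 0  so sig = (3;())
  {1,6,7}:  v_{1} + v_{6} + v_{7} = v_{8}  so sig = (3;(1))
  {2,4,6}:  v_{2} + v_{4} + v_{6} = v_{5}  so sig = (3;(1))
  {3,5,8}:  v_{3} + v_{5} + v_{8} = v_{4}  so sig = (3;(1))
  {1,2,6}:  v_{1} + v_{2} + v_{6} = v_{5} + v_{8}  so sig = (3;(1,1))
  {2,3,8}:  v_{2} + v_{3} + v_{8} = v_{4} + v_{7}  so sig = (3;(1,1))
  {1,2,3}:  v_{1} + v_{2} + v_{3} = 2·v_{4} + v_{7}  so sig = (3;(1,2))
  {1,3,5}:  v_{1} + v_{3} + v_{5} = 2·v_{4}  so sig = (3;(2))

Hence PRS(X_Σ) =
    (2;(1))
    (2;(1))
    (3;())
    (3;(1))
    (3;(1))
    (3;(1))
    (3;(1,1))
    (3;(1,1))
    (3;(1,2))
    (3;(2))


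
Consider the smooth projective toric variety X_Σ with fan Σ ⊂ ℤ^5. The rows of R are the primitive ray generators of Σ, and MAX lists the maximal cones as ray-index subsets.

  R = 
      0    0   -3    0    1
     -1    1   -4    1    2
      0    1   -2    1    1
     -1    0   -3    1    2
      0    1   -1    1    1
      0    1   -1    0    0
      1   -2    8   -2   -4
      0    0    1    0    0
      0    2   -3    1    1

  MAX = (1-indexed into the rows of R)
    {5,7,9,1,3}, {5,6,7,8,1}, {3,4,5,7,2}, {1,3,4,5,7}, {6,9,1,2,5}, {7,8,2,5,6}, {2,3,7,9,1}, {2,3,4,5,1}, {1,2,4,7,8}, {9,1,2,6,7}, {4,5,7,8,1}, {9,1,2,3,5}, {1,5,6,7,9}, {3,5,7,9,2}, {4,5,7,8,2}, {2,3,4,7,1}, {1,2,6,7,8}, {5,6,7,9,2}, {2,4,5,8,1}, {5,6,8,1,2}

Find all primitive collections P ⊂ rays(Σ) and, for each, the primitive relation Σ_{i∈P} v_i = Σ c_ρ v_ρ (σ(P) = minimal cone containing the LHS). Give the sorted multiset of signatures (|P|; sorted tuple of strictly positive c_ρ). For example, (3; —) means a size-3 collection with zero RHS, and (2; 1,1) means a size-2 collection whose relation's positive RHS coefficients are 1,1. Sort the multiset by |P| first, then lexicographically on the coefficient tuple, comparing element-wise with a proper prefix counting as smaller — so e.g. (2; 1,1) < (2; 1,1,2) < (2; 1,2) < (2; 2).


Minimal non-faces — 6 found among 9 rays, 20 max cones:

  P={3,6}:  v_{3} + v_{6} = v_{9} — sig = (2; 1)
  P={3,8}:  v_{3} + v_{8} = v_{5} — sig = (2; 1)
  P={4,6}:  v_{4} + v_{6} = v_{2} — sig = (2; 1)
  P={4,9}:  v_{4} + v_{9} = v_{2} + v_{3} — sig = (2; 1,1)
  P={8,9}:  v_{8} + v_{9} = v_{5} + v_{6} — sig = (2; 1,1)
  P={1,2,5,7}:  v_{1} + v_{2} + v_{5} + v_{7} = 0 — sig = (4; —)

Sorted signature multiset PRS(X):
    (2; 1)
    (2; 1)
    (2; 1)
    (2; 1,1)
    (2; 1,1)
    (4; —)


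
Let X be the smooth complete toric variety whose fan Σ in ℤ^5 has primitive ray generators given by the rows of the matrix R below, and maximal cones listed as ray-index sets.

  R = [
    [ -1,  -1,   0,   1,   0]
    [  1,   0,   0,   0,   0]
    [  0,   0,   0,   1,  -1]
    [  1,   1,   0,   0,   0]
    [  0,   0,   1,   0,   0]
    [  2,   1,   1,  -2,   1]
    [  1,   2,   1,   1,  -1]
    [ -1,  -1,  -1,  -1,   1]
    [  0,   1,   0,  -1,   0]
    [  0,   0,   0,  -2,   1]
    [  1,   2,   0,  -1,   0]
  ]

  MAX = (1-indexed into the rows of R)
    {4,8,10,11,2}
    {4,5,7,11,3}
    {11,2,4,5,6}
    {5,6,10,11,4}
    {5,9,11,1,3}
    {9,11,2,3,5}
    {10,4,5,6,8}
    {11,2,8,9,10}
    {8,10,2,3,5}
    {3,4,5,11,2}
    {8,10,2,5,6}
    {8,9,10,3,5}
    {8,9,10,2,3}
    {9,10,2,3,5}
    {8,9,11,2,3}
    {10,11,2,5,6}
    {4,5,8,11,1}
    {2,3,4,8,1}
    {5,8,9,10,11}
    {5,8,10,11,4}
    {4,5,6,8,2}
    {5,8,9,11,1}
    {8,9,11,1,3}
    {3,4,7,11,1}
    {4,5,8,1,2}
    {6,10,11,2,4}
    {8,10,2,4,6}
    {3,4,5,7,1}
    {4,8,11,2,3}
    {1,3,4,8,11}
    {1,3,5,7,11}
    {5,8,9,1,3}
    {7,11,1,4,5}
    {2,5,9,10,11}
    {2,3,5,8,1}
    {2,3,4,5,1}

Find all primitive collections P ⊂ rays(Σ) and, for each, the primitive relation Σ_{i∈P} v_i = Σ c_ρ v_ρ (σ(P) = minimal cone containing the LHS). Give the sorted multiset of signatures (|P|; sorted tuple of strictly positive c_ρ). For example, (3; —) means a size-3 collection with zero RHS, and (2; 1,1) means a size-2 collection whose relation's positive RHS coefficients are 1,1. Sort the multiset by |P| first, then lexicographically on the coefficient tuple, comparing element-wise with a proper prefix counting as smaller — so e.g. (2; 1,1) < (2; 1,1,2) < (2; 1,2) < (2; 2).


Σ has 21 primitive collections:

  P = {4,9}:  v_{4} + v_{9} = v_{11}  so sig = (2; 1)
  P = {1,10}:  v_{1} + v_{10} = v_{5} + v_{8}  so sig = (2; 1,1)
  P = {7,8}:  v_{7} + v_{8} = v_{1} + v_{11}  so sig = (2; 1,1)
  P = {7,10}:  v_{7} + v_{10} = v_{5} + v_{11}  so sig = (2; 1,1)
  P = {6,9}:  v_{6} + v_{9} = v_{2} + v_{5} + v_{10} + v_{11}  so sig = (2; 1,1,1,1)
  P = {1,6}:  v_{1} + v_{6} = v_{2} + v_{4} + 2·v_{5} + v_{8}  so sig = (2; 1,1,1,2)
  P = {6,7}:  v_{6} + v_{7} = v_{2} + v_{4} + 2·v_{5} + v_{11}  so sig = (2; 1,1,1,2)
  P = {7,9}:  v_{7} + v_{9} = v_{1} + v_{3} + v_{5} + 2·v_{11}  so sig = (2; 1,1,1,2)
  P = {2,7}:  v_{2} + v_{7} = v_{3} + 2·v_{4} + v_{5}  so sig = (2; 1,1,2)
  P = {3,6}:  v_{3} + v_{6} = 2·v_{2} + v_{5} + v_{9}  so sig = (2; 1,1,2)
  P = {1,2,9}:  v_{1} + v_{2} + v_{9} = 0  so sig = (3; —)
  P = {1,2,11}:  v_{1} + v_{2} + v_{11} = v_{4}  so sig = (3; 1)
  P = {3,4,10}:  v_{3} + v_{4} + v_{10} = v_{2} + v_{9}  so sig = (3; 1,1)
  P = {3,10,11}:  v_{3} + v_{10} + v_{11} = v_{2} + 2·v_{9}  so sig = (3; 1,2)
  P = {6,8,11}:  v_{6} + v_{8} + v_{11} = 2·v_{4} + 2·v_{10}  so sig = (3; 2,2)
  P = {3,4,5,8}:  v_{3} + v_{4} + v_{5} + v_{8} = 0  so sig = (4; —)
  P = {2,4,5,10}:  v_{2} + v_{4} + v_{5} + v_{10} = v_{6}  so sig = (4; 1)
  P = {2,5,8,9}:  v_{2} + v_{5} + v_{8} + v_{9} = v_{10}  so sig = (4; 1)
  P = {3,5,8,11}:  v_{3} + v_{5} + v_{8} + v_{11} = v_{9}  so sig = (4; 1)
  P = {2,5,8,11}:  v_{2} + v_{5} + v_{8} + v_{11} = v_{4} + v_{10}  so sig = (4; 1,1)
  P = {1,3,4,5,11}:  v_{1} + v_{3} + v_{4} + v_{5} + v_{11} = v_{7}  so sig = (5; 1)

Signatures (|P|; sorted positive RHS coefficients), sorted:
{ (2; 1),  (2; 1,1) ×3,  (2; 1,1,1,1),  (2; 1,1,1,2) ×3,  (2; 1,1,2) ×2,  (3; —),  (3; 1),  (3; 1,1),  (3; 1,2),  (3; 2,2),  (4; —),  (4; 1) ×3,  (4; 1,1),  (5; 1) }


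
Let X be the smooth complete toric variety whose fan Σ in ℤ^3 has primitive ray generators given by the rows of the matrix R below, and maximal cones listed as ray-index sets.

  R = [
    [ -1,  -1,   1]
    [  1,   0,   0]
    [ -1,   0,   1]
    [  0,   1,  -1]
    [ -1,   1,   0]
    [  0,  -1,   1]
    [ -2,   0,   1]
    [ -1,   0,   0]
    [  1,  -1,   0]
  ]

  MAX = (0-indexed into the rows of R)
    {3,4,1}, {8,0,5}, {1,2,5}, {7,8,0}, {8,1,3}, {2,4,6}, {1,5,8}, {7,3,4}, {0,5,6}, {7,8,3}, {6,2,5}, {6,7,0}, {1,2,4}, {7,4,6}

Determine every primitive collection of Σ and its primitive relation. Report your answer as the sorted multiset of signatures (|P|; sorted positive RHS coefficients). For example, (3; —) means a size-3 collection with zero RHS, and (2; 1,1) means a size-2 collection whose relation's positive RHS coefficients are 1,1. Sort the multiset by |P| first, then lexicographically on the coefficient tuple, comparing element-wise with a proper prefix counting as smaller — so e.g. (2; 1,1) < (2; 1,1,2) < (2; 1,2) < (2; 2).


Δ(Σ) — 9 vertices, 15 min non-faces:

  {1,7}:  v_{1} + v_{7} = 0  →  sig = (2; —)
  {3,5}:  v_{3} + v_{5} = 0  →  sig = (2; —)
  {4,8}:  v_{4} + v_{8} = 0  →  sig = (2; —)
  {0,1}:  v_{0} + v_{1} = v_{5}  →  sig = (2; 1)
  {0,3}:  v_{0} + v_{3} = v_{7}  →  sig = (2; 1)
  {0,4}:  v_{0} + v_{4} = v_{6}  →  sig = (2; 1)
  {1,6}:  v_{1} + v_{6} = v_{2}  →  sig = (2; 1)
  {2,3}:  v_{2} + v_{3} = v_{4}  →  sig = (2; 1)
  {2,7}:  v_{2} + v_{7} = v_{6}  →  sig = (2; 1)
  {2,8}:  v_{2} + v_{8} = v_{5}  →  sig = (2; 1)
  {4,5}:  v_{4} + v_{5} = v_{2}  →  sig = (2; 1)
  {5,7}:  v_{5} + v_{7} = v_{0}  →  sig = (2; 1)
  {6,8}:  v_{6} + v_{8} = v_{0}  →  sig = (2; 1)
  {0,2}:  v_{0} + v_{2} = v_{5} + v_{6}  →  sig = (2; 1,1)
  {3,6}:  v_{3} + v_{6} = v_{4} + v_{7}  →  sig = (2; 1,1)

Sorted signature multiset PRS(X):
[(2; —), (2; —), (2; —), (2; 1), (2; 1), (2; 1), (2; 1), (2; 1), (2; 1), (2; 1), (2; 1), (2; 1), (2; 1), (2; 1,1), (2; 1,1)]


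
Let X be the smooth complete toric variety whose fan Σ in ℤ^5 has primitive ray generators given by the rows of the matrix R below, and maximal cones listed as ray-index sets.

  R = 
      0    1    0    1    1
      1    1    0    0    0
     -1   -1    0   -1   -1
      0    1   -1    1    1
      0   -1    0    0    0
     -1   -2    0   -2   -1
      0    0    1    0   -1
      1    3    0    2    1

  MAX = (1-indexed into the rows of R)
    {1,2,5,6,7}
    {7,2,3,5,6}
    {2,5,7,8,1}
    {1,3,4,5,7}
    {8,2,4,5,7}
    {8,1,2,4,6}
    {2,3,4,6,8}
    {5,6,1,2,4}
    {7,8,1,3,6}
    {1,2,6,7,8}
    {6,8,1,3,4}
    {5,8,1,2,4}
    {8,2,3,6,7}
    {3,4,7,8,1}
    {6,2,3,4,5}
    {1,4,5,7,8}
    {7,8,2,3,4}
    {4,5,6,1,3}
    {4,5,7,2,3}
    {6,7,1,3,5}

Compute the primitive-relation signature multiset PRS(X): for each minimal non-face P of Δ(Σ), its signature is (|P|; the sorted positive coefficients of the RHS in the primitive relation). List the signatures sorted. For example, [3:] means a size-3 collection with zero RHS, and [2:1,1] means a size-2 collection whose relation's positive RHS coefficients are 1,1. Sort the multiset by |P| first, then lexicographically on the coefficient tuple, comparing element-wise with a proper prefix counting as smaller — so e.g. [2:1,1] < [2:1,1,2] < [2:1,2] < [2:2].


5 minimal non-faces of Δ(Σ) (on 8 rays):

  • {5,6,8}:  v_{5} + v_{6} + v_{8} = 0 ; sig = [3:]
  • {4,6,7}:  v_{4} + v_{6} + v_{7} = v_{3} ; sig = [3:1]
  • {1,2,3}:  v_{1} + v_{2} + v_{3} = v_{6} + v_{8} ; sig = [3:1,1]
  • {3,5,8}:  v_{3} + v_{5} + v_{8} = v_{4} + v_{7} ; sig = [3:1,1]
  • {1,2,4,7}:  v_{1} + v_{2} + v_{4} + v_{7} = v_{8} ; sig = [4:1]

Signatures (|P|; sorted positive RHS coefficients), sorted:
[[3:], [3:1], [3:1,1], [3:1,1], [4:1]]


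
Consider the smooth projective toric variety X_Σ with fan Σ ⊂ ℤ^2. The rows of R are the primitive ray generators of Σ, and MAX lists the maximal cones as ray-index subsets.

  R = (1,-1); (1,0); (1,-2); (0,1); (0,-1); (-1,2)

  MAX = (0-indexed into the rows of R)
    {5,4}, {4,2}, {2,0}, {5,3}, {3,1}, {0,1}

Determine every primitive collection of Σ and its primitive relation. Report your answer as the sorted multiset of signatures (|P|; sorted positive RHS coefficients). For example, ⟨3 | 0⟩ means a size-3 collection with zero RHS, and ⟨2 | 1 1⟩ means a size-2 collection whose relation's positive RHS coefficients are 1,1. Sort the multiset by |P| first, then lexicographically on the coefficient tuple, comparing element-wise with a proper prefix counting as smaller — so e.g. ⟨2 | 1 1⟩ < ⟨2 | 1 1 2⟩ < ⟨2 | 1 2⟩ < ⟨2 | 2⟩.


9 minimal non-faces of Δ(Σ) (on 6 rays):

  P = {2,5}:  v_{2} + v_{5} = 0  ⟹  sig = ⟨2 | 0⟩
  P = {3,4}:  v_{3} + v_{4} = 0  ⟹  sig = ⟨2 | 0⟩
  P = {0,3}:  v_{0} + v_{3} = v_{1}  ⟹  sig = ⟨2 | 1⟩
  P = {0,4}:  v_{0} + v_{4} = v_{2}  ⟹  sig = ⟨2 | 1⟩
  P = {0,5}:  v_{0} + v_{5} = v_{3}  ⟹  sig = ⟨2 | 1⟩
  P = {1,4}:  v_{1} + v_{4} = v_{0}  ⟹  sig = ⟨2 | 1⟩
  P = {2,3}:  v_{2} + v_{3} = v_{0}  ⟹  sig = ⟨2 | 1⟩
  P = {1,2}:  v_{1} + v_{2} = 2·v_{0}  ⟹  sig = ⟨2 | 2⟩
  P = {1,5}:  v_{1} + v_{5} = 2·v_{3}  ⟹  sig = ⟨2 | 2⟩

Sorted signature multiset PRS(X):
    |P|=2: 9 collections, coeffs (), (), (1), (1), (1), (1), (1), (2), (2)
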